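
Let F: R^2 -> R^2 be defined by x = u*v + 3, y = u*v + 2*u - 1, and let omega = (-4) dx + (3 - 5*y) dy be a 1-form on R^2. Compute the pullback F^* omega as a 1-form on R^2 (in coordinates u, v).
F^* omega = (-5*u*v^2 - 20*u*v - 20*u + 4*v + 16) du + (u*(-5*u*v - 10*u + 4)) dv

Using F^*(f dg) = (f ∘ F) d(g ∘ F), substitute each coordinate x_i by F_i(u, v) in f_i, and replace dx_i by d F_i = (∂F_i/∂u) du + (∂F_i/∂v) dv.
  For the x component: f_1(F) = -4; d F_1 = (v) du + (u) dv
  For the y component: f_2(F) = -5*u*v - 10*u + 8; d F_2 = (v + 2) du + (u) dv
Combining and collecting du, dv coefficients:
  coeff of du: -5*u*v^2 - 20*u*v - 20*u + 4*v + 16
  coeff of dv: u*(-5*u*v - 10*u + 4)
F^* omega = (-5*u*v^2 - 20*u*v - 20*u + 4*v + 16) du + (u*(-5*u*v - 10*u + 4)) dv.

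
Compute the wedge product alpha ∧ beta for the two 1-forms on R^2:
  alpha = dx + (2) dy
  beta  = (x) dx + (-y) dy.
alpha ∧ beta = (-2*x - y) dx ∧ dy

Distribute the wedge, using dx_i ∧ dx_j = -dx_j ∧ dx_i and dx_i ∧ dx_i = 0. For each pair (i, j) with i < j, the coefficient of dx_i ∧ dx_j in alpha ∧ beta is (alpha_i * beta_j - alpha_j * beta_i). Collecting: alpha ∧ beta = (-2*x - y) dx ∧ dy.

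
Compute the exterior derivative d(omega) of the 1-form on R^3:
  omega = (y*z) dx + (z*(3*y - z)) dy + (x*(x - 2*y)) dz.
d(omega) = (-z) dx ∧ dy + (2*x - 3*y) dx ∧ dz + (-2*x - 3*y + 2*z) dy ∧ dz

For a 1-form omega = sum_i f_i dx_i, the exterior derivative is
  d(omega) = sum_{i < j} (∂f_j/∂x_i - ∂f_i/∂x_j) dx_i ∧ dx_j.
  coefficient of dx ∧ dy: ∂f_2/∂x - ∂f_1/∂y = ∂(z*(3*y - z))/∂x - ∂(y*z)/∂y = -z
  coefficient of dx ∧ dz: ∂f_3/∂x - ∂f_1/∂z = ∂(x*(x - 2*y))/∂x - ∂(y*z)/∂z = 2*x - 3*y
  coefficient of dy ∧ dz: ∂f_3/∂y - ∂f_2/∂z = ∂(x*(x - 2*y))/∂y - ∂(z*(3*y - z))/∂z = -2*x - 3*y + 2*z
Assembling: d(omega) = (-z) dx ∧ dy + (2*x - 3*y) dx ∧ dz + (-2*x - 3*y + 2*z) dy ∧ dz.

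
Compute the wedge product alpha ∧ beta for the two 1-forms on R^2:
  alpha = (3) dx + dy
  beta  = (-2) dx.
alpha ∧ beta = (2) dx ∧ dy

Distribute the wedge, using dx_i ∧ dx_j = -dx_j ∧ dx_i and dx_i ∧ dx_i = 0. For each pair (i, j) with i < j, the coefficient of dx_i ∧ dx_j in alpha ∧ beta is (alpha_i * beta_j - alpha_j * beta_i). Collecting: alpha ∧ beta = (2) dx ∧ dy.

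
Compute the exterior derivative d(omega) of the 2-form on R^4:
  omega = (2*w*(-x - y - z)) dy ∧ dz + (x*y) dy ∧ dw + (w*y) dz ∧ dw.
d(omega) = (-2*w) dx ∧ dy ∧ dz + (w - 2*x - 2*y - 2*z) dy ∧ dz ∧ dw + (y) dx ∧ dy ∧ dw

For a 2-form omega = sum_{i<j} g_{ij} dx_i ∧ dx_j, the exterior derivative is
  d(omega) = sum_{i<j} d(g_{ij}) ∧ dx_i ∧ dx_j = sum_{i<j, k} (∂g_{ij}/∂x_k) dx_k ∧ dx_i ∧ dx_j.
Expand each term, using dx_k ∧ dx_i ∧ dx_j = sgn(permutation) dx_{(a)} ∧ dx_{(b)} ∧ dx_{(c)} with (a < b < c) sorted:
  d(2*w*(-x - y - z)) includes (∂/∂x)(2*w*(-x - y - z)) dx = (-2*w) dx, which multiplied by dy ∧ dz gives (-2*w) dx ∧ dy ∧ dz
  d(2*w*(-x - y - z)) includes (∂/∂w)(2*w*(-x - y - z)) dw = (-2*x - 2*y - 2*z) dw, which multiplied by dy ∧ dz gives (-2*x - 2*y - 2*z) dy ∧ dz ∧ dw
  d(x*y) includes (∂/∂x)(x*y) dx = (y) dx, which multiplied by dy ∧ dw gives (y) dx ∧ dy ∧ dw
  d(w*y) includes (∂/∂y)(w*y) dy = (w) dy, which multiplied by dz ∧ dw gives (w) dy ∧ dz ∧ dw
Collecting like 3-forms: d(omega) = (-2*w) dx ∧ dy ∧ dz + (w - 2*x - 2*y - 2*z) dy ∧ dz ∧ dw + (y) dx ∧ dy ∧ dw.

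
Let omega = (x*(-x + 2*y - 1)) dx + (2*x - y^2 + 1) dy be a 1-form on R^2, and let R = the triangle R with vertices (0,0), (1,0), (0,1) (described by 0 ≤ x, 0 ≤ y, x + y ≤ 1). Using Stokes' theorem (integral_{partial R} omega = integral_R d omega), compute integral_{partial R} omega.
integral_(partial R) omega = 2/3

Stokes: integral_partial_R omega = integral_R d omega with d omega = (∂Q/∂x - ∂P/∂y) dx ∧ dy.
  ∂Q/∂x = 2
  ∂P/∂y = 2*x
  integrand = ∂Q/∂x - ∂P/∂y = 2 - 2*x.
Integrating over R: integral_0^1 integral_0^{1-x} (2 - 2*x) dy dx = 2/3.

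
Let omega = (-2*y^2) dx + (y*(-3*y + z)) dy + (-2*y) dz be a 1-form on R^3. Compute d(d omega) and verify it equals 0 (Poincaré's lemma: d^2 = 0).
d(d omega) = 0

Step 1: d omega = sum_{i<j} (∂f_j/∂x_i - ∂f_i/∂x_j) dx_i ∧ dx_j:
  coeff of dx ∧ dy: 4*y
  coeff of dx ∧ dz: 0
  coeff of dy ∧ dz: -y - 2
Step 2: Apply d again to each 2-form coefficient. The only possible 3-form in R^3 is dx ∧ dy ∧ dz, with coefficient
  ∂(coeff of dy∧dz)/∂x - ∂(coeff of dx∧dz)/∂y + ∂(coeff of dx∧dy)/∂z
  = ∂/∂x (-y - 2) - ∂/∂y (0) + ∂/∂z (4*y).
Each of these terms simplifies to sums of mixed partials that cancel in pairs. The result is 0 (by equality of mixed partials for smooth functions — Schwarz / Clairaut).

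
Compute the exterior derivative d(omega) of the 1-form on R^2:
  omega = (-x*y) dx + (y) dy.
d(omega) = (x) dx ∧ dy

For a 1-form omega = sum_i f_i dx_i, the exterior derivative is
  d(omega) = sum_{i < j} (∂f_j/∂x_i - ∂f_i/∂x_j) dx_i ∧ dx_j.
  coefficient of dx ∧ dy: ∂f_2/∂x - ∂f_1/∂y = ∂(y)/∂x - ∂(-x*y)/∂y = x
Assembling: d(omega) = (x) dx ∧ dy.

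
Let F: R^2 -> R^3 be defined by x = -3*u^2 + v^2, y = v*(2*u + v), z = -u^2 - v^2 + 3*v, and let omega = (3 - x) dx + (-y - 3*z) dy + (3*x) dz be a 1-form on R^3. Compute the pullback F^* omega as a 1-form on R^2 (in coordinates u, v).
F^* omega = (6*u^2*v - 4*u*v^2 - 18*u + 4*v^3 - 18*v^2) du + (6*u^3 + 26*u^2*v - 27*u^2 - 18*u*v - 4*v^3 - 9*v^2 + 6*v) dv

Using F^*(f dg) = (f ∘ F) d(g ∘ F), substitute each coordinate x_i by F_i(u, v) in f_i, and replace dx_i by d F_i = (∂F_i/∂u) du + (∂F_i/∂v) dv.
  For the x component: f_1(F) = 3*u^2 - v^2 + 3; d F_1 = (-6*u) du + (2*v) dv
  For the y component: f_2(F) = 3*u^2 - 2*u*v + 2*v^2 - 9*v; d F_2 = (2*v) du + (2*u + 2*v) dv
  For the z component: f_3(F) = -9*u^2 + 3*v^2; d F_3 = (-2*u) du + (3 - 2*v) dv
Combining and collecting du, dv coefficients:
  coeff of du: 6*u^2*v - 4*u*v^2 - 18*u + 4*v^3 - 18*v^2
  coeff of dv: 6*u^3 + 26*u^2*v - 27*u^2 - 18*u*v - 4*v^3 - 9*v^2 + 6*v
F^* omega = (6*u^2*v - 4*u*v^2 - 18*u + 4*v^3 - 18*v^2) du + (6*u^3 + 26*u^2*v - 27*u^2 - 18*u*v - 4*v^3 - 9*v^2 + 6*v) dv.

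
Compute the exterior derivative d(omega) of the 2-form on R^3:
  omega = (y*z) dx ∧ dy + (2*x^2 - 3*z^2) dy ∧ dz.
d(omega) = (4*x + y) dx ∧ dy ∧ dz

For a 2-form omega = sum_{i<j} g_{ij} dx_i ∧ dx_j, the exterior derivative is
  d(omega) = sum_{i<j} d(g_{ij}) ∧ dx_i ∧ dx_j = sum_{i<j, k} (∂g_{ij}/∂x_k) dx_k ∧ dx_i ∧ dx_j.
Expand each term, using dx_k ∧ dx_i ∧ dx_j = sgn(permutation) dx_{(a)} ∧ dx_{(b)} ∧ dx_{(c)} with (a < b < c) sorted:
  d(y*z) includes (∂/∂z)(y*z) dz = (y) dz, which multiplied by dx ∧ dy gives (y) dx ∧ dy ∧ dz
  d(2*x^2 - 3*z^2) includes (∂/∂x)(2*x^2 - 3*z^2) dx = (4*x) dx, which multiplied by dy ∧ dz gives (4*x) dx ∧ dy ∧ dz
Collecting like 3-forms: d(omega) = (4*x + y) dx ∧ dy ∧ dz.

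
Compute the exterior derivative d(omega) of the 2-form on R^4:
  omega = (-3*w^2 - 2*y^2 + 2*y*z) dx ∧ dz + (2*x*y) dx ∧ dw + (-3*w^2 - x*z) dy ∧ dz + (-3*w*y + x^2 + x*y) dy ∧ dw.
d(omega) = (4*y - 3*z) dx ∧ dy ∧ dz + (-6*w) dx ∧ dz ∧ dw + (y) dx ∧ dy ∧ dw + (-6*w) dy ∧ dz ∧ dw

For a 2-form omega = sum_{i<j} g_{ij} dx_i ∧ dx_j, the exterior derivative is
  d(omega) = sum_{i<j} d(g_{ij}) ∧ dx_i ∧ dx_j = sum_{i<j, k} (∂g_{ij}/∂x_k) dx_k ∧ dx_i ∧ dx_j.
Expand each term, using dx_k ∧ dx_i ∧ dx_j = sgn(permutation) dx_{(a)} ∧ dx_{(b)} ∧ dx_{(c)} with (a < b < c) sorted:
  d(-3*w^2 - 2*y^2 + 2*y*z) includes (∂/∂y)(-3*w^2 - 2*y^2 + 2*y*z) dy = (-4*y + 2*z) dy, which multiplied by dx ∧ dz gives (4*y - 2*z) dx ∧ dy ∧ dz
  d(-3*w^2 - 2*y^2 + 2*y*z) includes (∂/∂w)(-3*w^2 - 2*y^2 + 2*y*z) dw = (-6*w) dw, which multiplied by dx ∧ dz gives (-6*w) dx ∧ dz ∧ dw
  d(2*x*y) includes (∂/∂y)(2*x*y) dy = (2*x) dy, which multiplied by dx ∧ dw gives (-2*x) dx ∧ dy ∧ dw
  d(-3*w^2 - x*z) includes (∂/∂x)(-3*w^2 - x*z) dx = (-z) dx, which multiplied by dy ∧ dz gives (-z) dx ∧ dy ∧ dz
  d(-3*w^2 - x*z) includes (∂/∂w)(-3*w^2 - x*z) dw = (-6*w) dw, which multiplied by dy ∧ dz gives (-6*w) dy ∧ dz ∧ dw
  d(-3*w*y + x^2 + x*y) includes (∂/∂x)(-3*w*y + x^2 + x*y) dx = (2*x + y) dx, which multiplied by dy ∧ dw gives (2*x + y) dx ∧ dy ∧ dw
Collecting like 3-forms: d(omega) = (4*y - 3*z) dx ∧ dy ∧ dz + (-6*w) dx ∧ dz ∧ dw + (y) dx ∧ dy ∧ dw + (-6*w) dy ∧ dz ∧ dw.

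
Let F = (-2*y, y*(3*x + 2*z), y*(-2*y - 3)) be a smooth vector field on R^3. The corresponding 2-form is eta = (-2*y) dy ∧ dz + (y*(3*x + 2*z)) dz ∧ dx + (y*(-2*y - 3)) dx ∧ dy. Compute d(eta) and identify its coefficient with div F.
d(eta) = (3*x + 2*z) dx ∧ dy ∧ dz; div F = 3*x + 2*z

For a 2-form in R^3 of the form above, applying d gives a 3-form with coefficient ∂P/∂x + ∂Q/∂y + ∂R/∂z:
  ∂P/∂x = 0
  ∂Q/∂y = 3*x + 2*z
  ∂R/∂z = 0
Sum = 3*x + 2*z, which is exactly div F.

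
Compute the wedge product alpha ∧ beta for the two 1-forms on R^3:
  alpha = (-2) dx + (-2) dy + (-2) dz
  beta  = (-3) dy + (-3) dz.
alpha ∧ beta = (6) dx ∧ dy + (6) dx ∧ dz

Distribute the wedge, using dx_i ∧ dx_j = -dx_j ∧ dx_i and dx_i ∧ dx_i = 0. For each pair (i, j) with i < j, the coefficient of dx_i ∧ dx_j in alpha ∧ beta is (alpha_i * beta_j - alpha_j * beta_i). Collecting: alpha ∧ beta = (6) dx ∧ dy + (6) dx ∧ dz.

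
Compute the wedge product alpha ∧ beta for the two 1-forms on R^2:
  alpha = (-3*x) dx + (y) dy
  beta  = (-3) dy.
alpha ∧ beta = (9*x) dx ∧ dy

Distribute the wedge, using dx_i ∧ dx_j = -dx_j ∧ dx_i and dx_i ∧ dx_i = 0. For each pair (i, j) with i < j, the coefficient of dx_i ∧ dx_j in alpha ∧ beta is (alpha_i * beta_j - alpha_j * beta_i). Collecting: alpha ∧ beta = (9*x) dx ∧ dy.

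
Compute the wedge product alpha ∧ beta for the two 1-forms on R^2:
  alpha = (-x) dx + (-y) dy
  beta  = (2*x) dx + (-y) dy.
alpha ∧ beta = (3*x*y) dx ∧ dy

Distribute the wedge, using dx_i ∧ dx_j = -dx_j ∧ dx_i and dx_i ∧ dx_i = 0. For each pair (i, j) with i < j, the coefficient of dx_i ∧ dx_j in alpha ∧ beta is (alpha_i * beta_j - alpha_j * beta_i). Collecting: alpha ∧ beta = (3*x*y) dx ∧ dy.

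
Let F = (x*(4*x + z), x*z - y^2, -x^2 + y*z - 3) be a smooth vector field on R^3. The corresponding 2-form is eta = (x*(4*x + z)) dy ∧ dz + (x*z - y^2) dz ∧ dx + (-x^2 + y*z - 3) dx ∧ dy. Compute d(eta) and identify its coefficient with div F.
d(eta) = (8*x - y + z) dx ∧ dy ∧ dz; div F = 8*x - y + z

For a 2-form in R^3 of the form above, applying d gives a 3-form with coefficient ∂P/∂x + ∂Q/∂y + ∂R/∂z:
  ∂P/∂x = 8*x + z
  ∂Q/∂y = -2*y
  ∂R/∂z = y
Sum = 8*x - y + z, which is exactly div F.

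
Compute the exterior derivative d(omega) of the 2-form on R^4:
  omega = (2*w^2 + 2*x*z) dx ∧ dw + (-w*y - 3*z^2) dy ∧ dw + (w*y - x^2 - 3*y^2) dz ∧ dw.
d(omega) = (-4*x) dx ∧ dz ∧ dw + (w - 6*y + 6*z) dy ∧ dz ∧ dw

For a 2-form omega = sum_{i<j} g_{ij} dx_i ∧ dx_j, the exterior derivative is
  d(omega) = sum_{i<j} d(g_{ij}) ∧ dx_i ∧ dx_j = sum_{i<j, k} (∂g_{ij}/∂x_k) dx_k ∧ dx_i ∧ dx_j.
Expand each term, using dx_k ∧ dx_i ∧ dx_j = sgn(permutation) dx_{(a)} ∧ dx_{(b)} ∧ dx_{(c)} with (a < b < c) sorted:
  d(2*w^2 + 2*x*z) includes (∂/∂z)(2*w^2 + 2*x*z) dz = (2*x) dz, which multiplied by dx ∧ dw gives (-2*x) dx ∧ dz ∧ dw
  d(-w*y - 3*z^2) includes (∂/∂z)(-w*y - 3*z^2) dz = (-6*z) dz, which multiplied by dy ∧ dw gives (6*z) dy ∧ dz ∧ dw
  d(w*y - x^2 - 3*y^2) includes (∂/∂x)(w*y - x^2 - 3*y^2) dx = (-2*x) dx, which multiplied by dz ∧ dw gives (-2*x) dx ∧ dz ∧ dw
  d(w*y - x^2 - 3*y^2) includes (∂/∂y)(w*y - x^2 - 3*y^2) dy = (w - 6*y) dy, which multiplied by dz ∧ dw gives (w - 6*y) dy ∧ dz ∧ dw
Collecting like 3-forms: d(omega) = (-4*x) dx ∧ dz ∧ dw + (w - 6*y + 6*z) dy ∧ dz ∧ dw.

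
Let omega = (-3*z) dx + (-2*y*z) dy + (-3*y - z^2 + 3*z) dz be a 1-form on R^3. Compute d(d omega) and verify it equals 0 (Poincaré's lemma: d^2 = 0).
d(d omega) = 0

Step 1: d omega = sum_{i<j} (∂f_j/∂x_i - ∂f_i/∂x_j) dx_i ∧ dx_j:
  coeff of dx ∧ dy: 0
  coeff of dx ∧ dz: 3
  coeff of dy ∧ dz: 2*y - 3
Step 2: Apply d again to each 2-form coefficient. The only possible 3-form in R^3 is dx ∧ dy ∧ dz, with coefficient
  ∂(coeff of dy∧dz)/∂x - ∂(coeff of dx∧dz)/∂y + ∂(coeff of dx∧dy)/∂z
  = ∂/∂x (2*y - 3) - ∂/∂y (3) + ∂/∂z (0).
Each of these terms simplifies to sums of mixed partials that cancel in pairs. The result is 0 (by equality of mixed partials for smooth functions — Schwarz / Clairaut).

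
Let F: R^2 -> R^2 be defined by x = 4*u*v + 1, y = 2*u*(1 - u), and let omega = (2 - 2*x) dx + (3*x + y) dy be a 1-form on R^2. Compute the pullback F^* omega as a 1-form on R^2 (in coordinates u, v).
F^* omega = (8*u^3 - 48*u^2*v - 12*u^2 - 32*u*v^2 + 24*u*v - 8*u + 6) du + (-32*u^2*v) dv

Using F^*(f dg) = (f ∘ F) d(g ∘ F), substitute each coordinate x_i by F_i(u, v) in f_i, and replace dx_i by d F_i = (∂F_i/∂u) du + (∂F_i/∂v) dv.
  For the x component: f_1(F) = -8*u*v; d F_1 = (4*v) du + (4*u) dv
  For the y component: f_2(F) = -2*u^2 + 12*u*v + 2*u + 3; d F_2 = (2 - 4*u) du + (0) dv
Combining and collecting du, dv coefficients:
  coeff of du: 8*u^3 - 48*u^2*v - 12*u^2 - 32*u*v^2 + 24*u*v - 8*u + 6
  coeff of dv: -32*u^2*v
F^* omega = (8*u^3 - 48*u^2*v - 12*u^2 - 32*u*v^2 + 24*u*v - 8*u + 6) du + (-32*u^2*v) dv.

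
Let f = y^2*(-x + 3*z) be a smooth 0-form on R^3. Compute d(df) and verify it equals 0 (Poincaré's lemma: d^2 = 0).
d(df) = 0

Step 1: df = sum_i (∂f/∂x_i) dx_i = (-y^2) dx + (2*y*(-x + 3*z)) dy + (3*y^2) dz.
Step 2: Apply d again. Using the 1-form formula, the coefficient of dx ∧ dy in d(df) is ∂^2 f/∂x ∂y - ∂^2 f/∂y ∂x = (-2*y) - (-2*y) = 0 (equality of mixed partials for smooth f).
Similarly for dx ∧ dz and dy ∧ dz — all coefficients vanish. So d(df) = 0.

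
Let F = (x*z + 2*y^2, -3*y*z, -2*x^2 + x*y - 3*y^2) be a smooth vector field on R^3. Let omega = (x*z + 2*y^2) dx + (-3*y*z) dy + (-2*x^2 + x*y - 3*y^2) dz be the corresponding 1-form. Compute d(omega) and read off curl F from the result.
d(omega) = (x - 3*y) dy ∧ dz + (5*x - y) dz ∧ dx + (-4*y) dx ∧ dy; curl F = (x - 3*y, 5*x - y, -4*y)

d omega = sum_{i<j} (∂f_j/∂x_i - ∂f_i/∂x_j) dx_i ∧ dx_j. Under the identification (dy ∧ dz, dz ∧ dx, dx ∧ dy) ↔ (e_x, e_y, e_z), the coefficients are exactly the components of curl F. Compute:
  ∂R/∂y - ∂Q/∂z = (x - 6*y) - (-3*y) = x - 3*y
  ∂P/∂z - ∂R/∂x = (x) - (-4*x + y) = 5*x - y
  ∂Q/∂x - ∂P/∂y = (0) - (4*y) = -4*y.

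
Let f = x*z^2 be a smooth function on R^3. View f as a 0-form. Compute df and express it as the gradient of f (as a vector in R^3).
df = (z^2) dx + (0) dy + (2*x*z) dz; grad f = (z^2, 0, 2*x*z)

For a 0-form f, d f = (∂f/∂x) dx + (∂f/∂y) dy + (∂f/∂z) dz. The components of the vector representation are exactly the entries of grad f in Cartesian coordinates:
  ∂f/∂x = z^2
  ∂f/∂y = 0
  ∂f/∂z = 2*x*z.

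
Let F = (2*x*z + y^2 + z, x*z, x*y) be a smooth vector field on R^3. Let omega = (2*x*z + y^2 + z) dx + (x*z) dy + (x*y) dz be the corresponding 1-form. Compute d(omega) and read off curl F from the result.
d(omega) = (0) dy ∧ dz + (2*x - y + 1) dz ∧ dx + (-2*y + z) dx ∧ dy; curl F = (0, 2*x - y + 1, -2*y + z)

d omega = sum_{i<j} (∂f_j/∂x_i - ∂f_i/∂x_j) dx_i ∧ dx_j. Under the identification (dy ∧ dz, dz ∧ dx, dx ∧ dy) ↔ (e_x, e_y, e_z), the coefficients are exactly the components of curl F. Compute:
  ∂R/∂y - ∂Q/∂z = (x) - (x) = 0
  ∂P/∂z - ∂R/∂x = (2*x + 1) - (y) = 2*x - y + 1
  ∂Q/∂x - ∂P/∂y = (z) - (2*y) = -2*y + z.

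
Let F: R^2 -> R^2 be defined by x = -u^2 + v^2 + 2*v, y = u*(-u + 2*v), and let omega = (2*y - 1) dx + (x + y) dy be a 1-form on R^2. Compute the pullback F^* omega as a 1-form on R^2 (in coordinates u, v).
F^* omega = (8*u^3 - 16*u^2*v + 2*u*v^2 - 4*u*v + 2*u + 2*v^3 + 4*v^2) du + (-4*u^3 - 4*u^2 + 10*u*v^2 + 12*u*v - 2*v - 2) dv

Using F^*(f dg) = (f ∘ F) d(g ∘ F), substitute each coordinate x_i by F_i(u, v) in f_i, and replace dx_i by d F_i = (∂F_i/∂u) du + (∂F_i/∂v) dv.
  For the x component: f_1(F) = -2*u^2 + 4*u*v - 1; d F_1 = (-2*u) du + (2*v + 2) dv
  For the y component: f_2(F) = -2*u^2 + 2*u*v + v^2 + 2*v; d F_2 = (-2*u + 2*v) du + (2*u) dv
Combining and collecting du, dv coefficients:
  coeff of du: 8*u^3 - 16*u^2*v + 2*u*v^2 - 4*u*v + 2*u + 2*v^3 + 4*v^2
  coeff of dv: -4*u^3 - 4*u^2 + 10*u*v^2 + 12*u*v - 2*v - 2
F^* omega = (8*u^3 - 16*u^2*v + 2*u*v^2 - 4*u*v + 2*u + 2*v^3 + 4*v^2) du + (-4*u^3 - 4*u^2 + 10*u*v^2 + 12*u*v - 2*v - 2) dv.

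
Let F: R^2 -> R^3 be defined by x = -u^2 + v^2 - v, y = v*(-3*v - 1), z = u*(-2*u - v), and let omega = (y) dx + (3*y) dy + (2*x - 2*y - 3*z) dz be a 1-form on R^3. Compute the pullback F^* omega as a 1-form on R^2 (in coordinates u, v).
F^* omega = (-16*u^3 - 16*u^2*v - 29*u*v^2 + 2*u*v - 8*v^3) du + (-4*u^3 - 3*u^2*v - 8*u*v^2 + 48*v^3 + 28*v^2 + 4*v) dv

Using F^*(f dg) = (f ∘ F) d(g ∘ F), substitute each coordinate x_i by F_i(u, v) in f_i, and replace dx_i by d F_i = (∂F_i/∂u) du + (∂F_i/∂v) dv.
  For the x component: f_1(F) = v*(-3*v - 1); d F_1 = (-2*u) du + (2*v - 1) dv
  For the y component: f_2(F) = 3*v*(-3*v - 1); d F_2 = (0) du + (-6*v - 1) dv
  For the z component: f_3(F) = 4*u^2 + 3*u*v + 8*v^2; d F_3 = (-4*u - v) du + (-u) dv
Combining and collecting du, dv coefficients:
  coeff of du: -16*u^3 - 16*u^2*v - 29*u*v^2 + 2*u*v - 8*v^3
  coeff of dv: -4*u^3 - 3*u^2*v - 8*u*v^2 + 48*v^3 + 28*v^2 + 4*v
F^* omega = (-16*u^3 - 16*u^2*v - 29*u*v^2 + 2*u*v - 8*v^3) du + (-4*u^3 - 3*u^2*v - 8*u*v^2 + 48*v^3 + 28*v^2 + 4*v) dv.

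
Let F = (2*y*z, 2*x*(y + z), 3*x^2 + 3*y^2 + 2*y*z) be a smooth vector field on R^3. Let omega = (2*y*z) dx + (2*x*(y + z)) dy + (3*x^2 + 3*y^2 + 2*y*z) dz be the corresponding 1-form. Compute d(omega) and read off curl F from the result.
d(omega) = (-2*x + 6*y + 2*z) dy ∧ dz + (-6*x + 2*y) dz ∧ dx + (2*y) dx ∧ dy; curl F = (-2*x + 6*y + 2*z, -6*x + 2*y, 2*y)

d omega = sum_{i<j} (∂f_j/∂x_i - ∂f_i/∂x_j) dx_i ∧ dx_j. Under the identification (dy ∧ dz, dz ∧ dx, dx ∧ dy) ↔ (e_x, e_y, e_z), the coefficients are exactly the components of curl F. Compute:
  ∂R/∂y - ∂Q/∂z = (6*y + 2*z) - (2*x) = -2*x + 6*y + 2*z
  ∂P/∂z - ∂R/∂x = (2*y) - (6*x) = -6*x + 2*y
  ∂Q/∂x - ∂P/∂y = (2*y + 2*z) - (2*z) = 2*y.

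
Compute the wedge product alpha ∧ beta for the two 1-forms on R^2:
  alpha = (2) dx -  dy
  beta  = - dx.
alpha ∧ beta = (-1) dx ∧ dy

Distribute the wedge, using dx_i ∧ dx_j = -dx_j ∧ dx_i and dx_i ∧ dx_i = 0. For each pair (i, j) with i < j, the coefficient of dx_i ∧ dx_j in alpha ∧ beta is (alpha_i * beta_j - alpha_j * beta_i). Collecting: alpha ∧ beta = (-1) dx ∧ dy.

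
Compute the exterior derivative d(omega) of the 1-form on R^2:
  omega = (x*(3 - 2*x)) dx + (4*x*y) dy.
d(omega) = (4*y) dx ∧ dy

For a 1-form omega = sum_i f_i dx_i, the exterior derivative is
  d(omega) = sum_{i < j} (∂f_j/∂x_i - ∂f_i/∂x_j) dx_i ∧ dx_j.
  coefficient of dx ∧ dy: ∂f_2/∂x - ∂f_1/∂y = ∂(4*x*y)/∂x - ∂(x*(3 - 2*x))/∂y = 4*y
Assembling: d(omega) = (4*y) dx ∧ dy.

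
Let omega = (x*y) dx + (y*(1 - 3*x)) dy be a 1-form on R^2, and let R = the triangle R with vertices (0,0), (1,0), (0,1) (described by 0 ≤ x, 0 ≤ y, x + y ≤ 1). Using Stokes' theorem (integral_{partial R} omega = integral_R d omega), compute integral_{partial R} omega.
integral_(partial R) omega = -2/3

Stokes: integral_partial_R omega = integral_R d omega with d omega = (∂Q/∂x - ∂P/∂y) dx ∧ dy.
  ∂Q/∂x = -3*y
  ∂P/∂y = x
  integrand = ∂Q/∂x - ∂P/∂y = -x - 3*y.
Integrating over R: integral_0^1 integral_0^{1-x} (-x - 3*y) dy dx = -2/3.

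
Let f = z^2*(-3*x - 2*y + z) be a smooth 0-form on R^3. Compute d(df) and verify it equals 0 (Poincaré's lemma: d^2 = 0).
d(df) = 0

Step 1: df = sum_i (∂f/∂x_i) dx_i = (-3*z^2) dx + (-2*z^2) dy + (z*(-6*x - 4*y + 3*z)) dz.
Step 2: Apply d again. Using the 1-form formula, the coefficient of dx ∧ dy in d(df) is ∂^2 f/∂x ∂y - ∂^2 f/∂y ∂x = (0) - (0) = 0 (equality of mixed partials for smooth f).
Similarly for dx ∧ dz and dy ∧ dz — all coefficients vanish. So d(df) = 0.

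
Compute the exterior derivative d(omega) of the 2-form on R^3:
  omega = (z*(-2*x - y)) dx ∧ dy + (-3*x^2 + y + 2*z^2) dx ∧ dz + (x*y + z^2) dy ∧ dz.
d(omega) = (-2*x - 1) dx ∧ dy ∧ dz

For a 2-form omega = sum_{i<j} g_{ij} dx_i ∧ dx_j, the exterior derivative is
  d(omega) = sum_{i<j} d(g_{ij}) ∧ dx_i ∧ dx_j = sum_{i<j, k} (∂g_{ij}/∂x_k) dx_k ∧ dx_i ∧ dx_j.
Expand each term, using dx_k ∧ dx_i ∧ dx_j = sgn(permutation) dx_{(a)} ∧ dx_{(b)} ∧ dx_{(c)} with (a < b < c) sorted:
  d(z*(-2*x - y)) includes (∂/∂z)(z*(-2*x - y)) dz = (-2*x - y) dz, which multiplied by dx ∧ dy gives (-2*x - y) dx ∧ dy ∧ dz
  d(-3*x^2 + y + 2*z^2) includes (∂/∂y)(-3*x^2 + y + 2*z^2) dy = (1) dy, which multiplied by dx ∧ dz gives (-1) dx ∧ dy ∧ dz
  d(x*y + z^2) includes (∂/∂x)(x*y + z^2) dx = (y) dx, which multiplied by dy ∧ dz gives (y) dx ∧ dy ∧ dz
Collecting like 3-forms: d(omega) = (-2*x - 1) dx ∧ dy ∧ dz.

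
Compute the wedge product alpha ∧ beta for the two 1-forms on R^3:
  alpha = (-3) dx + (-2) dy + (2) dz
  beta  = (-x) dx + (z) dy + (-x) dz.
alpha ∧ beta = (-2*x - 3*z) dx ∧ dy + (5*x) dx ∧ dz + (2*x - 2*z) dy ∧ dz

Distribute the wedge, using dx_i ∧ dx_j = -dx_j ∧ dx_i and dx_i ∧ dx_i = 0. For each pair (i, j) with i < j, the coefficient of dx_i ∧ dx_j in alpha ∧ beta is (alpha_i * beta_j - alpha_j * beta_i). Collecting: alpha ∧ beta = (-2*x - 3*z) dx ∧ dy + (5*x) dx ∧ dz + (2*x - 2*z) dy ∧ dz.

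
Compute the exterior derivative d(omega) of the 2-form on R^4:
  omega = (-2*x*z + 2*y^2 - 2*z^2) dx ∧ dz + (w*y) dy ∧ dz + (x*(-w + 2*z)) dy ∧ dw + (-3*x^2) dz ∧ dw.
d(omega) = (-4*y) dx ∧ dy ∧ dz + (-2*x + y) dy ∧ dz ∧ dw + (-w + 2*z) dx ∧ dy ∧ dw + (-6*x) dx ∧ dz ∧ dw

For a 2-form omega = sum_{i<j} g_{ij} dx_i ∧ dx_j, the exterior derivative is
  d(omega) = sum_{i<j} d(g_{ij}) ∧ dx_i ∧ dx_j = sum_{i<j, k} (∂g_{ij}/∂x_k) dx_k ∧ dx_i ∧ dx_j.
Expand each term, using dx_k ∧ dx_i ∧ dx_j = sgn(permutation) dx_{(a)} ∧ dx_{(b)} ∧ dx_{(c)} with (a < b < c) sorted:
  d(-2*x*z + 2*y^2 - 2*z^2) includes (∂/∂y)(-2*x*z + 2*y^2 - 2*z^2) dy = (4*y) dy, which multiplied by dx ∧ dz gives (-4*y) dx ∧ dy ∧ dz
  d(w*y) includes (∂/∂w)(w*y) dw = (y) dw, which multiplied by dy ∧ dz gives (y) dy ∧ dz ∧ dw
  d(x*(-w + 2*z)) includes (∂/∂x)(x*(-w + 2*z)) dx = (-w + 2*z) dx, which multiplied by dy ∧ dw gives (-w + 2*z) dx ∧ dy ∧ dw
  d(x*(-w + 2*z)) includes (∂/∂z)(x*(-w + 2*z)) dz = (2*x) dz, which multiplied by dy ∧ dw gives (-2*x) dy ∧ dz ∧ dw
  d(-3*x^2) includes (∂/∂x)(-3*x^2) dx = (-6*x) dx, which multiplied by dz ∧ dw gives (-6*x) dx ∧ dz ∧ dw
Collecting like 3-forms: d(omega) = (-4*y) dx ∧ dy ∧ dz + (-2*x + y) dy ∧ dz ∧ dw + (-w + 2*z) dx ∧ dy ∧ dw + (-6*x) dx ∧ dz ∧ dw.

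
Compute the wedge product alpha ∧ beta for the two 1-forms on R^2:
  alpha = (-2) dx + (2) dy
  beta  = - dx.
alpha ∧ beta = (2) dx ∧ dy

Distribute the wedge, using dx_i ∧ dx_j = -dx_j ∧ dx_i and dx_i ∧ dx_i = 0. For each pair (i, j) with i < j, the coefficient of dx_i ∧ dx_j in alpha ∧ beta is (alpha_i * beta_j - alpha_j * beta_i). Collecting: alpha ∧ beta = (2) dx ∧ dy.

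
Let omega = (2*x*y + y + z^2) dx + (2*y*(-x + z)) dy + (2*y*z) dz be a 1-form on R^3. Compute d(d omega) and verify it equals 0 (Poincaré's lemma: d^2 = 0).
d(d omega) = 0

Step 1: d omega = sum_{i<j} (∂f_j/∂x_i - ∂f_i/∂x_j) dx_i ∧ dx_j:
  coeff of dx ∧ dy: -2*x - 2*y - 1
  coeff of dx ∧ dz: -2*z
  coeff of dy ∧ dz: -2*y + 2*z
Step 2: Apply d again to each 2-form coefficient. The only possible 3-form in R^3 is dx ∧ dy ∧ dz, with coefficient
  ∂(coeff of dy∧dz)/∂x - ∂(coeff of dx∧dz)/∂y + ∂(coeff of dx∧dy)/∂z
  = ∂/∂x (-2*y + 2*z) - ∂/∂y (-2*z) + ∂/∂z (-2*x - 2*y - 1).
Each of these terms simplifies to sums of mixed partials that cancel in pairs. The result is 0 (by equality of mixed partials for smooth functions — Schwarz / Clairaut).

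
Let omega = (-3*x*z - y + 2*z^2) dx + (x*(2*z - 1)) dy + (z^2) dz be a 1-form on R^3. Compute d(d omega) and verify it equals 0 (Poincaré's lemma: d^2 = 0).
d(d omega) = 0

Step 1: d omega = sum_{i<j} (∂f_j/∂x_i - ∂f_i/∂x_j) dx_i ∧ dx_j:
  coeff of dx ∧ dy: 2*z
  coeff of dx ∧ dz: 3*x - 4*z
  coeff of dy ∧ dz: -2*x
Step 2: Apply d again to each 2-form coefficient. The only possible 3-form in R^3 is dx ∧ dy ∧ dz, with coefficient
  ∂(coeff of dy∧dz)/∂x - ∂(coeff of dx∧dz)/∂y + ∂(coeff of dx∧dy)/∂z
  = ∂/∂x (-2*x) - ∂/∂y (3*x - 4*z) + ∂/∂z (2*z).
Each of these terms simplifies to sums of mixed partials that cancel in pairs. The result is 0 (by equality of mixed partials for smooth functions — Schwarz / Clairaut).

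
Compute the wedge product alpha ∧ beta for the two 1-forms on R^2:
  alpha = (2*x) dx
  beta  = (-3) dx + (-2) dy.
alpha ∧ beta = (-4*x) dx ∧ dy

Distribute the wedge, using dx_i ∧ dx_j = -dx_j ∧ dx_i and dx_i ∧ dx_i = 0. For each pair (i, j) with i < j, the coefficient of dx_i ∧ dx_j in alpha ∧ beta is (alpha_i * beta_j - alpha_j * beta_i). Collecting: alpha ∧ beta = (-4*x) dx ∧ dy.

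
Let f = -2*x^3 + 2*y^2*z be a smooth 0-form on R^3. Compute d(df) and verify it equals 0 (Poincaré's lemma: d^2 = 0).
d(df) = 0

Step 1: df = sum_i (∂f/∂x_i) dx_i = (-6*x^2) dx + (4*y*z) dy + (2*y^2) dz.
Step 2: Apply d again. Using the 1-form formula, the coefficient of dx ∧ dy in d(df) is ∂^2 f/∂x ∂y - ∂^2 f/∂y ∂x = (0) - (0) = 0 (equality of mixed partials for smooth f).
Similarly for dx ∧ dz and dy ∧ dz — all coefficients vanish. So d(df) = 0.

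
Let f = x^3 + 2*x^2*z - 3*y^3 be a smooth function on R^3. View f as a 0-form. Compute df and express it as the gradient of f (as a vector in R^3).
df = (x*(3*x + 4*z)) dx + (-9*y^2) dy + (2*x^2) dz; grad f = (x*(3*x + 4*z), -9*y^2, 2*x^2)

For a 0-form f, d f = (∂f/∂x) dx + (∂f/∂y) dy + (∂f/∂z) dz. The components of the vector representation are exactly the entries of grad f in Cartesian coordinates:
  ∂f/∂x = x*(3*x + 4*z)
  ∂f/∂y = -9*y^2
  ∂f/∂z = 2*x^2.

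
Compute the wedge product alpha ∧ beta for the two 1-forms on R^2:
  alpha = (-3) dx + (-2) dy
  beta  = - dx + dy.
alpha ∧ beta = (-5) dx ∧ dy

Distribute the wedge, using dx_i ∧ dx_j = -dx_j ∧ dx_i and dx_i ∧ dx_i = 0. For each pair (i, j) with i < j, the coefficient of dx_i ∧ dx_j in alpha ∧ beta is (alpha_i * beta_j - alpha_j * beta_i). Collecting: alpha ∧ beta = (-5) dx ∧ dy.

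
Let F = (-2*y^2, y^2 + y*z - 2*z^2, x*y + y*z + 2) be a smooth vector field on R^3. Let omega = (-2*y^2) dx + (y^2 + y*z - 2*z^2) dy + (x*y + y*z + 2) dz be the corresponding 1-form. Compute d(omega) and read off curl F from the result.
d(omega) = (x - y + 5*z) dy ∧ dz + (-y) dz ∧ dx + (4*y) dx ∧ dy; curl F = (x - y + 5*z, -y, 4*y)

d omega = sum_{i<j} (∂f_j/∂x_i - ∂f_i/∂x_j) dx_i ∧ dx_j. Under the identification (dy ∧ dz, dz ∧ dx, dx ∧ dy) ↔ (e_x, e_y, e_z), the coefficients are exactly the components of curl F. Compute:
  ∂R/∂y - ∂Q/∂z = (x + z) - (y - 4*z) = x - y + 5*z
  ∂P/∂z - ∂R/∂x = (0) - (y) = -y
  ∂Q/∂x - ∂P/∂y = (0) - (-4*y) = 4*y.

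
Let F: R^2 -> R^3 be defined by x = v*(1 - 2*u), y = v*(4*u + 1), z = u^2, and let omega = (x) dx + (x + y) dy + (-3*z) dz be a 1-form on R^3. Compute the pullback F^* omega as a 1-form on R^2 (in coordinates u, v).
F^* omega = (-6*u^3 + 12*u*v^2 + 6*v^2) du + (3*v*(4*u^2 + 2*u + 1)) dv

Using F^*(f dg) = (f ∘ F) d(g ∘ F), substitute each coordinate x_i by F_i(u, v) in f_i, and replace dx_i by d F_i = (∂F_i/∂u) du + (∂F_i/∂v) dv.
  For the x component: f_1(F) = v*(1 - 2*u); d F_1 = (-2*v) du + (1 - 2*u) dv
  For the y component: f_2(F) = 2*v*(u + 1); d F_2 = (4*v) du + (4*u + 1) dv
  For the z component: f_3(F) = -3*u^2; d F_3 = (2*u) du + (0) dv
Combining and collecting du, dv coefficients:
  coeff of du: -6*u^3 + 12*u*v^2 + 6*v^2
  coeff of dv: 3*v*(4*u^2 + 2*u + 1)
F^* omega = (-6*u^3 + 12*u*v^2 + 6*v^2) du + (3*v*(4*u^2 + 2*u + 1)) dv.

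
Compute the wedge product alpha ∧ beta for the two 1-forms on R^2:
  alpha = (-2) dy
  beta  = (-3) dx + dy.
alpha ∧ beta = (-6) dx ∧ dy

Distribute the wedge, using dx_i ∧ dx_j = -dx_j ∧ dx_i and dx_i ∧ dx_i = 0. For each pair (i, j) with i < j, the coefficient of dx_i ∧ dx_j in alpha ∧ beta is (alpha_i * beta_j - alpha_j * beta_i). Collecting: alpha ∧ beta = (-6) dx ∧ dy.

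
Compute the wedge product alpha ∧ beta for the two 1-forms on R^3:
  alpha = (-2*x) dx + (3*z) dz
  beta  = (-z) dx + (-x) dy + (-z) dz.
alpha ∧ beta = (2*x^2) dx ∧ dy + (z*(2*x + 3*z)) dx ∧ dz + (3*x*z) dy ∧ dz

Distribute the wedge, using dx_i ∧ dx_j = -dx_j ∧ dx_i and dx_i ∧ dx_i = 0. For each pair (i, j) with i < j, the coefficient of dx_i ∧ dx_j in alpha ∧ beta is (alpha_i * beta_j - alpha_j * beta_i). Collecting: alpha ∧ beta = (2*x^2) dx ∧ dy + (z*(2*x + 3*z)) dx ∧ dz + (3*x*z) dy ∧ dz.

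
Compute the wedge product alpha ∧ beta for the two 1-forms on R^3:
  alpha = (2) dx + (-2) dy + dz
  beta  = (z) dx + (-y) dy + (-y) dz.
alpha ∧ beta = (-2*y + 2*z) dx ∧ dy + (-2*y - z) dx ∧ dz + (3*y) dy ∧ dz

Distribute the wedge, using dx_i ∧ dx_j = -dx_j ∧ dx_i and dx_i ∧ dx_i = 0. For each pair (i, j) with i < j, the coefficient of dx_i ∧ dx_j in alpha ∧ beta is (alpha_i * beta_j - alpha_j * beta_i). Collecting: alpha ∧ beta = (-2*y + 2*z) dx ∧ dy + (-2*y - z) dx ∧ dz + (3*y) dy ∧ dz.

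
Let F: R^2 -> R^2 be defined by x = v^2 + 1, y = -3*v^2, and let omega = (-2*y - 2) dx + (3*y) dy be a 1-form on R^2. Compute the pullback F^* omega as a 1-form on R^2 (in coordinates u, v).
F^* omega = (66*v^3 - 4*v) dv

Using F^*(f dg) = (f ∘ F) d(g ∘ F), substitute each coordinate x_i by F_i(u, v) in f_i, and replace dx_i by d F_i = (∂F_i/∂u) du + (∂F_i/∂v) dv.
  For the x component: f_1(F) = 6*v^2 - 2; d F_1 = (0) du + (2*v) dv
  For the y component: f_2(F) = -9*v^2; d F_2 = (0) du + (-6*v) dv
Combining and collecting du, dv coefficients:
  coeff of du: 0
  coeff of dv: 66*v^3 - 4*v
F^* omega = (66*v^3 - 4*v) dv.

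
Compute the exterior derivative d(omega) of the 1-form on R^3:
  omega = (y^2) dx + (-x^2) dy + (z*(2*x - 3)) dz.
d(omega) = (-2*x - 2*y) dx ∧ dy + (2*z) dx ∧ dz

For a 1-form omega = sum_i f_i dx_i, the exterior derivative is
  d(omega) = sum_{i < j} (∂f_j/∂x_i - ∂f_i/∂x_j) dx_i ∧ dx_j.
  coefficient of dx ∧ dy: ∂f_2/∂x - ∂f_1/∂y = ∂(-x^2)/∂x - ∂(y^2)/∂y = -2*x - 2*y
  coefficient of dx ∧ dz: ∂f_3/∂x - ∂f_1/∂z = ∂(z*(2*x - 3))/∂x - ∂(y^2)/∂z = 2*z
Assembling: d(omega) = (-2*x - 2*y) dx ∧ dy + (2*z) dx ∧ dz.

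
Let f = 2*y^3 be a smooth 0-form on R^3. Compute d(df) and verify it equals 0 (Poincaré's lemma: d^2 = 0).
d(df) = 0

Step 1: df = sum_i (∂f/∂x_i) dx_i = (0) dx + (6*y^2) dy + (0) dz.
Step 2: Apply d again. Using the 1-form formula, the coefficient of dx ∧ dy in d(df) is ∂^2 f/∂x ∂y - ∂^2 f/∂y ∂x = (0) - (0) = 0 (equality of mixed partials for smooth f).
Similarly for dx ∧ dz and dy ∧ dz — all coefficients vanish. So d(df) = 0.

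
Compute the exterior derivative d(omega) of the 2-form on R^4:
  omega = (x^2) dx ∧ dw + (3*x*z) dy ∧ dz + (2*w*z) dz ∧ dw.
d(omega) = (3*z) dx ∧ dy ∧ dz

For a 2-form omega = sum_{i<j} g_{ij} dx_i ∧ dx_j, the exterior derivative is
  d(omega) = sum_{i<j} d(g_{ij}) ∧ dx_i ∧ dx_j = sum_{i<j, k} (∂g_{ij}/∂x_k) dx_k ∧ dx_i ∧ dx_j.
Expand each term, using dx_k ∧ dx_i ∧ dx_j = sgn(permutation) dx_{(a)} ∧ dx_{(b)} ∧ dx_{(c)} with (a < b < c) sorted:
  d(3*x*z) includes (∂/∂x)(3*x*z) dx = (3*z) dx, which multiplied by dy ∧ dz gives (3*z) dx ∧ dy ∧ dz
Collecting like 3-forms: d(omega) = (3*z) dx ∧ dy ∧ dz.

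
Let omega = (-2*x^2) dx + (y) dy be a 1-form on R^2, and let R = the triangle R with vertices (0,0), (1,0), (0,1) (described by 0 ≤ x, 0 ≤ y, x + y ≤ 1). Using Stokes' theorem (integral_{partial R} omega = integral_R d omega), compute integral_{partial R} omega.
integral_(partial R) omega = 0

Stokes: integral_partial_R omega = integral_R d omega with d omega = (∂Q/∂x - ∂P/∂y) dx ∧ dy.
  ∂Q/∂x = 0
  ∂P/∂y = 0
  integrand = ∂Q/∂x - ∂P/∂y = 0.
Integrating over R: integral_0^1 integral_0^{1-x} (0) dy dx = 0.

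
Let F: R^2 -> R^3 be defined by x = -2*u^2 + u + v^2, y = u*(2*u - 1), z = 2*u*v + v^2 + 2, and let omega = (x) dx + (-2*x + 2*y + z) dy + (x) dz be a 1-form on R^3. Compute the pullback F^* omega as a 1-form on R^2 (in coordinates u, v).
F^* omega = (40*u^3 + 4*u^2*v - 30*u^2 - 8*u*v^2 + 13*u + 2*v^3 + 2*v^2 - 2) du + (-4*u^3 - 8*u^2*v + 2*u^2 + 2*u*v^2 + 4*u*v + 4*v^3) dv

Using F^*(f dg) = (f ∘ F) d(g ∘ F), substitute each coordinate x_i by F_i(u, v) in f_i, and replace dx_i by d F_i = (∂F_i/∂u) du + (∂F_i/∂v) dv.
  For the x component: f_1(F) = -2*u^2 + u + v^2; d F_1 = (1 - 4*u) du + (2*v) dv
  For the y component: f_2(F) = 8*u^2 + 2*u*v - 4*u - v^2 + 2; d F_2 = (4*u - 1) du + (0) dv
  For the z component: f_3(F) = -2*u^2 + u + v^2; d F_3 = (2*v) du + (2*u + 2*v) dv
Combining and collecting du, dv coefficients:
  coeff of du: 40*u^3 + 4*u^2*v - 30*u^2 - 8*u*v^2 + 13*u + 2*v^3 + 2*v^2 - 2
  coeff of dv: -4*u^3 - 8*u^2*v + 2*u^2 + 2*u*v^2 + 4*u*v + 4*v^3
F^* omega = (40*u^3 + 4*u^2*v - 30*u^2 - 8*u*v^2 + 13*u + 2*v^3 + 2*v^2 - 2) du + (-4*u^3 - 8*u^2*v + 2*u^2 + 2*u*v^2 + 4*u*v + 4*v^3) dv.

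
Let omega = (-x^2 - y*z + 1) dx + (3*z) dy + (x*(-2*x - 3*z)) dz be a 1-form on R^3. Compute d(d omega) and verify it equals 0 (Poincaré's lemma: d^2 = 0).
d(d omega) = 0

Step 1: d omega = sum_{i<j} (∂f_j/∂x_i - ∂f_i/∂x_j) dx_i ∧ dx_j:
  coeff of dx ∧ dy: z
  coeff of dx ∧ dz: -4*x + y - 3*z
  coeff of dy ∧ dz: -3
Step 2: Apply d again to each 2-form coefficient. The only possible 3-form in R^3 is dx ∧ dy ∧ dz, with coefficient
  ∂(coeff of dy∧dz)/∂x - ∂(coeff of dx∧dz)/∂y + ∂(coeff of dx∧dy)/∂z
  = ∂/∂x (-3) - ∂/∂y (-4*x + y - 3*z) + ∂/∂z (z).
Each of these terms simplifies to sums of mixed partials that cancel in pairs. The result is 0 (by equality of mixed partials for smooth functions — Schwarz / Clairaut).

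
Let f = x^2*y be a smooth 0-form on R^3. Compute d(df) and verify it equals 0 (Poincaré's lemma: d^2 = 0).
d(df) = 0

Step 1: df = sum_i (∂f/∂x_i) dx_i = (2*x*y) dx + (x^2) dy + (0) dz.
Step 2: Apply d again. Using the 1-form formula, the coefficient of dx ∧ dy in d(df) is ∂^2 f/∂x ∂y - ∂^2 f/∂y ∂x = (2*x) - (2*x) = 0 (equality of mixed partials for smooth f).
Similarly for dx ∧ dz and dy ∧ dz — all coefficients vanish. So d(df) = 0.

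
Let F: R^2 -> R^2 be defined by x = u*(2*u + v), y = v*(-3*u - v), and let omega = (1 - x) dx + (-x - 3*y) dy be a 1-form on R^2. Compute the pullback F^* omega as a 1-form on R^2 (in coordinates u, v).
F^* omega = (-8*u^3 - 25*u*v^2 + 4*u - 9*v^3 + v) du + (4*u^3 - 21*u^2*v - 25*u*v^2 + u - 6*v^3) dv

Using F^*(f dg) = (f ∘ F) d(g ∘ F), substitute each coordinate x_i by F_i(u, v) in f_i, and replace dx_i by d F_i = (∂F_i/∂u) du + (∂F_i/∂v) dv.
  For the x component: f_1(F) = -2*u^2 - u*v + 1; d F_1 = (4*u + v) du + (u) dv
  For the y component: f_2(F) = -2*u^2 + 8*u*v + 3*v^2; d F_2 = (-3*v) du + (-3*u - 2*v) dv
Combining and collecting du, dv coefficients:
  coeff of du: -8*u^3 - 25*u*v^2 + 4*u - 9*v^3 + v
  coeff of dv: 4*u^3 - 21*u^2*v - 25*u*v^2 + u - 6*v^3
F^* omega = (-8*u^3 - 25*u*v^2 + 4*u - 9*v^3 + v) du + (4*u^3 - 21*u^2*v - 25*u*v^2 + u - 6*v^3) dv.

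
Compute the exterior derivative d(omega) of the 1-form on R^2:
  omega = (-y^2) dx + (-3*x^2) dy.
d(omega) = (-6*x + 2*y) dx ∧ dy

For a 1-form omega = sum_i f_i dx_i, the exterior derivative is
  d(omega) = sum_{i < j} (∂f_j/∂x_i - ∂f_i/∂x_j) dx_i ∧ dx_j.
  coefficient of dx ∧ dy: ∂f_2/∂x - ∂f_1/∂y = ∂(-3*x^2)/∂x - ∂(-y^2)/∂y = -6*x + 2*y
Assembling: d(omega) = (-6*x + 2*y) dx ∧ dy.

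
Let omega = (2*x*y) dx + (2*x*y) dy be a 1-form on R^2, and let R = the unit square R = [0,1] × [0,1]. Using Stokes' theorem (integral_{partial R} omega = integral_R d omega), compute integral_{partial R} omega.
integral_(partial R) omega = 0

Stokes: integral_partial_R omega = integral_R d omega with d omega = (∂Q/∂x - ∂P/∂y) dx ∧ dy.
  ∂Q/∂x = 2*y
  ∂P/∂y = 2*x
  integrand = ∂Q/∂x - ∂P/∂y = -2*x + 2*y.
Integrating over R: integral_0^1 integral_0^1 (-2*x + 2*y) dx dy = 0.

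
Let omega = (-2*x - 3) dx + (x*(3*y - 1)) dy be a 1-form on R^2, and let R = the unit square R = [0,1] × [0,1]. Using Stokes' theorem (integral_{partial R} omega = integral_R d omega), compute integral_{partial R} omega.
integral_(partial R) omega = 1/2

Stokes: integral_partial_R omega = integral_R d omega with d omega = (∂Q/∂x - ∂P/∂y) dx ∧ dy.
  ∂Q/∂x = 3*y - 1
  ∂P/∂y = 0
  integrand = ∂Q/∂x - ∂P/∂y = 3*y - 1.
Integrating over R: integral_0^1 integral_0^1 (3*y - 1) dx dy = 1/2.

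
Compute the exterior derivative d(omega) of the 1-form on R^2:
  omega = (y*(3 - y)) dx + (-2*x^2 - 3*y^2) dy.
d(omega) = (-4*x + 2*y - 3) dx ∧ dy

For a 1-form omega = sum_i f_i dx_i, the exterior derivative is
  d(omega) = sum_{i < j} (∂f_j/∂x_i - ∂f_i/∂x_j) dx_i ∧ dx_j.
  coefficient of dx ∧ dy: ∂f_2/∂x - ∂f_1/∂y = ∂(-2*x^2 - 3*y^2)/∂x - ∂(y*(3 - y))/∂y = -4*x + 2*y - 3
Assembling: d(omega) = (-4*x + 2*y - 3) dx ∧ dy.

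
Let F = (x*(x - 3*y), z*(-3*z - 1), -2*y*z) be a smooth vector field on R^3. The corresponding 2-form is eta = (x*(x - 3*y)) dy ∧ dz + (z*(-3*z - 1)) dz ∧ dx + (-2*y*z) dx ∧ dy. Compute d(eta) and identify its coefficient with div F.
d(eta) = (2*x - 5*y) dx ∧ dy ∧ dz; div F = 2*x - 5*y

For a 2-form in R^3 of the form above, applying d gives a 3-form with coefficient ∂P/∂x + ∂Q/∂y + ∂R/∂z:
  ∂P/∂x = 2*x - 3*y
  ∂Q/∂y = 0
  ∂R/∂z = -2*y
Sum = 2*x - 5*y, which is exactly div F.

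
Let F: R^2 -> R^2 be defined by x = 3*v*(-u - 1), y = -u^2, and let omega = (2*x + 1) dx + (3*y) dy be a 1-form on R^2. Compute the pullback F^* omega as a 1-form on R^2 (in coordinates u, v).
F^* omega = (6*u^3 + 18*u*v^2 + 18*v^2 - 3*v) du + (18*u^2*v + 36*u*v - 3*u + 18*v - 3) dv

Using F^*(f dg) = (f ∘ F) d(g ∘ F), substitute each coordinate x_i by F_i(u, v) in f_i, and replace dx_i by d F_i = (∂F_i/∂u) du + (∂F_i/∂v) dv.
  For the x component: f_1(F) = -6*u*v - 6*v + 1; d F_1 = (-3*v) du + (-3*u - 3) dv
  For the y component: f_2(F) = -3*u^2; d F_2 = (-2*u) du + (0) dv
Combining and collecting du, dv coefficients:
  coeff of du: 6*u^3 + 18*u*v^2 + 18*v^2 - 3*v
  coeff of dv: 18*u^2*v + 36*u*v - 3*u + 18*v - 3
F^* omega = (6*u^3 + 18*u*v^2 + 18*v^2 - 3*v) du + (18*u^2*v + 36*u*v - 3*u + 18*v - 3) dv.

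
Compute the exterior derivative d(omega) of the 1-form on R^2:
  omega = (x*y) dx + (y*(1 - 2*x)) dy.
d(omega) = (-x - 2*y) dx ∧ dy

For a 1-form omega = sum_i f_i dx_i, the exterior derivative is
  d(omega) = sum_{i < j} (∂f_j/∂x_i - ∂f_i/∂x_j) dx_i ∧ dx_j.
  coefficient of dx ∧ dy: ∂f_2/∂x - ∂f_1/∂y = ∂(y*(1 - 2*x))/∂x - ∂(x*y)/∂y = -x - 2*y
Assembling: d(omega) = (-x - 2*y) dx ∧ dy.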